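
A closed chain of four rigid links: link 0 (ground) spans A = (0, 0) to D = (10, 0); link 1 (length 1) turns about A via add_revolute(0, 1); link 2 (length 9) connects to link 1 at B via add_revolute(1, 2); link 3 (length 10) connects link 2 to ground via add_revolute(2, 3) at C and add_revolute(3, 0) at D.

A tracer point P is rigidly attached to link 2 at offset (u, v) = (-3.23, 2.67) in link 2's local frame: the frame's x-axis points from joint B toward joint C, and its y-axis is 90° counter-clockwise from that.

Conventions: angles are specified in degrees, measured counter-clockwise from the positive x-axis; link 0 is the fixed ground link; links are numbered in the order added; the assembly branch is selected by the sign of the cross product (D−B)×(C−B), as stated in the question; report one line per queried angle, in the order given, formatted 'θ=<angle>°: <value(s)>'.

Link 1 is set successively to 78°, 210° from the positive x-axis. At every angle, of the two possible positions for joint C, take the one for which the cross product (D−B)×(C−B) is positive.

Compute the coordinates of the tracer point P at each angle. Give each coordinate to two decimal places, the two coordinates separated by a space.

A=(0,0), D=(10.00,0)
θ=78°: B = A + 1.00·(cos78°, sin78°) = (0.2079, 0.9781)
θ=78°: |BD| = 9.8408
θ=78°: circle(B,9.00) ∩ circle(D,10.00): a=3.9550, h=8.0844
θ=78°:   candidates: C₊=(4.9469,8.6294) cross=79.557; C₋=(3.3398,-7.4593) cross=-79.557
θ=78°:   branch + wants cross > 0 → take C=(4.9469,8.6294) (cross=79.557)
θ=78°: ex = (C−B)/|BC| = (0.5266,0.8501); ey = (-0.8501,0.5266)
θ=78°: P = B + -3.23·ex + 2.67·ey = (-3.7627,-0.3619)
θ=210°: B = A + 1.00·(cos210°, sin210°) = (-0.8660, -0.5000)
θ=210°: |BD| = 10.8775
θ=210°: circle(B,9.00) ∩ circle(D,10.00): a=4.5654, h=7.7561
θ=210°:   candidates: C₊=(3.3380,7.4578) cross=84.367; C₋=(4.0511,-8.0380) cross=-84.367
θ=210°:   branch + wants cross > 0 → take C=(3.3380,7.4578) (cross=84.367)
θ=210°: ex = (C−B)/|BC| = (0.4671,0.8842); ey = (-0.8842,0.4671)
θ=210°: P = B + -3.23·ex + 2.67·ey = (-4.7356,-2.1087)

θ=78°: -3.76 -0.36
θ=210°: -4.74 -2.11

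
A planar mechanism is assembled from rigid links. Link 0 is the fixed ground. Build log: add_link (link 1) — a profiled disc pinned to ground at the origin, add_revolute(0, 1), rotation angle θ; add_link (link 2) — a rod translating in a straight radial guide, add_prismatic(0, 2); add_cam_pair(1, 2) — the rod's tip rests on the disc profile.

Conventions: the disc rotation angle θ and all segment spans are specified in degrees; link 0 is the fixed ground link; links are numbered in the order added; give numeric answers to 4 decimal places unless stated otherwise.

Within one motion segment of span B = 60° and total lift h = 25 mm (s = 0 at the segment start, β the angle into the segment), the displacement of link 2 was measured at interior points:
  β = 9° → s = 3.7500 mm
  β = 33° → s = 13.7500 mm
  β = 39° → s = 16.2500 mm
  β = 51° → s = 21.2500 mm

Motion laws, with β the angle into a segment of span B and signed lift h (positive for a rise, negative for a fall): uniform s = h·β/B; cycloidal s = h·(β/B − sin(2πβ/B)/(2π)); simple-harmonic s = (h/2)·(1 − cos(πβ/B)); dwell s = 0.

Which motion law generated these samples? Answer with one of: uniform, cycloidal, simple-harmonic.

candidates at β/B = r: uniform s = h·r (linear in β); cycloidal s = h·(r − sin(2πr)/(2π)); simple-harmonic s = (h/2)(1 − cos(πr))
β=9°: printed 3.7500 | uniform 3.7500, cycloidal 0.5310, simple-harmonic 1.3624
β=33°: printed 13.7500 | uniform 13.7500, cycloidal 14.9795, simple-harmonic 14.4554
β=39°: printed 16.2500 | uniform 16.2500, cycloidal 19.4690, simple-harmonic 18.1749
β=51°: printed 21.2500 | uniform 21.2500, cycloidal 24.4690, simple-harmonic 23.6376
only one law matches every sample → uniform

uniform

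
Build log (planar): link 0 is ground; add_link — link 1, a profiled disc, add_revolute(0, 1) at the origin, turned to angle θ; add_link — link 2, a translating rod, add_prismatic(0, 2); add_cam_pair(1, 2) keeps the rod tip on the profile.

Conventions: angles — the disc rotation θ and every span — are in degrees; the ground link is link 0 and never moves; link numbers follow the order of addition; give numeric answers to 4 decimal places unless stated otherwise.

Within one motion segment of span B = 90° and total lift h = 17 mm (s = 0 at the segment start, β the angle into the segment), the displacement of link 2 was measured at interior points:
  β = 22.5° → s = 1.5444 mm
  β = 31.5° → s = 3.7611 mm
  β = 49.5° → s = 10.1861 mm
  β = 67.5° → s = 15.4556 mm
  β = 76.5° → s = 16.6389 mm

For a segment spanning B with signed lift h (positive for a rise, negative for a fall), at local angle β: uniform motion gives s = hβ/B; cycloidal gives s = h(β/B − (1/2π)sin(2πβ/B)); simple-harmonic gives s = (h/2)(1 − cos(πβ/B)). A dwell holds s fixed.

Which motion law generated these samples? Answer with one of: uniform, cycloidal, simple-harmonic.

candidates at β/B = r: uniform s = h·r (linear in β); cycloidal s = h·(r − sin(2πr)/(2π)); simple-harmonic s = (h/2)(1 − cos(πr))
β=22.5°: printed 1.5444 | uniform 4.2500, cycloidal 1.5444, simple-harmonic 2.4896
β=31.5°: printed 3.7611 | uniform 5.9500, cycloidal 3.7611, simple-harmonic 4.6411
β=49.5°: printed 10.1861 | uniform 9.3500, cycloidal 10.1861, simple-harmonic 9.8297
β=67.5°: printed 15.4556 | uniform 12.7500, cycloidal 15.4556, simple-harmonic 14.5104
β=76.5°: printed 16.6389 | uniform 14.4500, cycloidal 16.6389, simple-harmonic 16.0736
only one law matches every sample → cycloidal

cycloidal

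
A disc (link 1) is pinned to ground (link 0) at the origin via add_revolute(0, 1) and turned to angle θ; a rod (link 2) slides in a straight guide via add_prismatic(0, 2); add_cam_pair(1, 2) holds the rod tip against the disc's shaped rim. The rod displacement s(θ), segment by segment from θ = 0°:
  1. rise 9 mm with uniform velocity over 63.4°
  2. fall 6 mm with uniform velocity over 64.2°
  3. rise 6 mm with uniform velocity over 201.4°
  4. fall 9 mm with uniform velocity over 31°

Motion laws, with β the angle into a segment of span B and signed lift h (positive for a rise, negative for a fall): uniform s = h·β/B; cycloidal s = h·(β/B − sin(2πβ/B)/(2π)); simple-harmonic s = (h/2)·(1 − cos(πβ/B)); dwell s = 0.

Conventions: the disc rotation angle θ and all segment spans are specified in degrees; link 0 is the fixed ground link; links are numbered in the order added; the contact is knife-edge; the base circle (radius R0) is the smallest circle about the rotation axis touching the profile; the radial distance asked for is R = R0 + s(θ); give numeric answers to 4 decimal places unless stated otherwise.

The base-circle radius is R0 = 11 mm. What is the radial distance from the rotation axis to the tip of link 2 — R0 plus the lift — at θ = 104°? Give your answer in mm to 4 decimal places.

segment 1 (0° to 63.4°, uniform, h = 9) is passed completely: s = 0.0000 + (9) = 9.0000
θ = 104° falls in segment 2 (63.4° to 127.6°, uniform, h = -6): β = 104 − 63.4 = 40.6°, B = 64.2°; Δs = -6·40.6/64.2 = -3.7944; s = 9.0000 − 3.7944 = 5.2056
R = R0 + s = 11 + 5.2056 = 16.2056

16.2056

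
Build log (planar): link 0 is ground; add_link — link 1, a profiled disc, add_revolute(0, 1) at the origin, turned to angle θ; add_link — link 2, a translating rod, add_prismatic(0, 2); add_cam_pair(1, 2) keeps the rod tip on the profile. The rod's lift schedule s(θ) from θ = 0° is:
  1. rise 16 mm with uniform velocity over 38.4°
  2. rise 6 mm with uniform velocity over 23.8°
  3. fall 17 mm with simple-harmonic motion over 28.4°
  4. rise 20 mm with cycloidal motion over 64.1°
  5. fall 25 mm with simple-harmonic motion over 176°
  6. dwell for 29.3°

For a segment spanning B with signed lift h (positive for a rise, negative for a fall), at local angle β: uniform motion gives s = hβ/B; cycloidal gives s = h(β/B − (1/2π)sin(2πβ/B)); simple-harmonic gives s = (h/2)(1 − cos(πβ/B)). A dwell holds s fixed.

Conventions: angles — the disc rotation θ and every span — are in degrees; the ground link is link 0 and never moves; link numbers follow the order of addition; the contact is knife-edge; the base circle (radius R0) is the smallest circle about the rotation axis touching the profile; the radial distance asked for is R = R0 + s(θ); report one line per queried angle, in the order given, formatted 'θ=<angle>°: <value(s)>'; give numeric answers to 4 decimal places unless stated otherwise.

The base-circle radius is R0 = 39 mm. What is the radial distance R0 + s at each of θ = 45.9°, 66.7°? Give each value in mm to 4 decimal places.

seg 1 [0°–38.4°] uniform, h=16: full span → s += 16 → s = 16.0000
seg 2 [38.4°–62.2°] uniform, h=6: θ=45.9° here. β=7.5, B=23.8. 6·7.5/23.8 = 1.8908 → s = 17.8908
seg 2 [38.4°–62.2°] uniform, h=6: full span → s += 6 → s = 22.0000
seg 3 [62.2°–90.6°] simple-harmonic, h=-17: θ=66.7° here. β=4.5, B=28.4. -17/2·(1 − cos(π·0.1585)) = -1.0316 → s = 20.9684
θ=45.9°: R = R0 + s = 39 + 17.8908 = 56.8908
θ=66.7°: R = R0 + s = 39 + 20.9684 = 59.9684

θ=45.9°: 56.8908
θ=66.7°: 59.9684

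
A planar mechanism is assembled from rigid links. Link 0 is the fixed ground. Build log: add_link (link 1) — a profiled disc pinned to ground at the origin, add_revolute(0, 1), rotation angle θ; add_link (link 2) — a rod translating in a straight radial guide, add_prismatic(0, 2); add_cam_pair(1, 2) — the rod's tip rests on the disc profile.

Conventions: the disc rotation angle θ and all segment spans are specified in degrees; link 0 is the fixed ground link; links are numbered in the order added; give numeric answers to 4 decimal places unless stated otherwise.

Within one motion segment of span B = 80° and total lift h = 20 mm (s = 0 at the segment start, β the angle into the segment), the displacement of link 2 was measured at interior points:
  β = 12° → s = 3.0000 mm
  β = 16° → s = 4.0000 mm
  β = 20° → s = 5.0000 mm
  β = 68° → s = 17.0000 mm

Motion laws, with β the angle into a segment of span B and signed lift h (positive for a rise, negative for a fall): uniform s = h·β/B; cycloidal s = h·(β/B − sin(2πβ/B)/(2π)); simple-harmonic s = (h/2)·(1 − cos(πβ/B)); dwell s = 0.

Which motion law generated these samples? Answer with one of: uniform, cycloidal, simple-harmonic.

candidates at β/B = r: uniform s = h·r (linear in β); cycloidal s = h·(r − sin(2πr)/(2π)); simple-harmonic s = (h/2)(1 − cos(πr))
β=12°: printed 3.0000 | uniform 3.0000, cycloidal 0.4248, simple-harmonic 1.0899
β=16°: printed 4.0000 | uniform 4.0000, cycloidal 0.9727, simple-harmonic 1.9098
β=20°: printed 5.0000 | uniform 5.0000, cycloidal 1.8169, simple-harmonic 2.9289
β=68°: printed 17.0000 | uniform 17.0000, cycloidal 19.5752, simple-harmonic 18.9101
only one law matches every sample → uniform

uniform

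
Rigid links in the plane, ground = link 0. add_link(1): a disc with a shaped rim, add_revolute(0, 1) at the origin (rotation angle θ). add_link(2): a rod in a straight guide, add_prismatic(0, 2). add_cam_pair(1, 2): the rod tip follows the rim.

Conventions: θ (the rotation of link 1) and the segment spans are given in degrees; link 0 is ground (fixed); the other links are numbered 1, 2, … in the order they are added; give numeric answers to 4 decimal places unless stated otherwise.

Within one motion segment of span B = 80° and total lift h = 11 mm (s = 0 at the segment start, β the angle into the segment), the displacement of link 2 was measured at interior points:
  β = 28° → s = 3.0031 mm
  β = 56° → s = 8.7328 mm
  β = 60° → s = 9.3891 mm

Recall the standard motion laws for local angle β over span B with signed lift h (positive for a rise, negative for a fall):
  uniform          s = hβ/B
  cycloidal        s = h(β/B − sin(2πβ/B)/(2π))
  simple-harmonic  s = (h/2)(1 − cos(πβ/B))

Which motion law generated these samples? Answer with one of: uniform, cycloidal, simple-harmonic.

candidates at β/B = r: uniform s = h·r (linear in β); cycloidal s = h·(r − sin(2πr)/(2π)); simple-harmonic s = (h/2)(1 − cos(πr))
β=28°: printed 3.0031 | uniform 3.8500, cycloidal 2.4337, simple-harmonic 3.0031
β=56°: printed 8.7328 | uniform 7.7000, cycloidal 9.3650, simple-harmonic 8.7328
β=60°: printed 9.3891 | uniform 8.2500, cycloidal 10.0007, simple-harmonic 9.3891
only one law matches every sample → simple-harmonic

simple-harmonic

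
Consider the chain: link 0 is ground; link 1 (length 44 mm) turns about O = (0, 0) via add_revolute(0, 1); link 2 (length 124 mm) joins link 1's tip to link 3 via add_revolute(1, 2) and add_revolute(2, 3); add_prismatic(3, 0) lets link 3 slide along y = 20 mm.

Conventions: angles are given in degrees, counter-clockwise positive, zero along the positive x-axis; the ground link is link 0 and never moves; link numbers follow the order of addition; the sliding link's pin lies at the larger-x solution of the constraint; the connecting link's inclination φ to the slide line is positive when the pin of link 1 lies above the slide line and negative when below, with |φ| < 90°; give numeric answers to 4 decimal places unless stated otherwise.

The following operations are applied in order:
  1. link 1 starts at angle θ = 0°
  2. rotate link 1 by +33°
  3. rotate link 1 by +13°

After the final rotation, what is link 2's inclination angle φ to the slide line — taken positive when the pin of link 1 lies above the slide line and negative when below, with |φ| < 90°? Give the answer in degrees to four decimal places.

geometry: r = 44 mm, L = 124 mm, e = 20 mm; θ starts at 0°
rotate link 1 by +33°: θ ← 0° +33° = 33°
rotate link 1 by +13°: θ ← 33° +13° = 46°
h = r sin θ − e = 31.650951 − 20 = 11.650951
sin φ = h / L = 11.650951 / 124 = 0.09395928
φ = arcsin(0.09395928) = 5.391423°

5.3914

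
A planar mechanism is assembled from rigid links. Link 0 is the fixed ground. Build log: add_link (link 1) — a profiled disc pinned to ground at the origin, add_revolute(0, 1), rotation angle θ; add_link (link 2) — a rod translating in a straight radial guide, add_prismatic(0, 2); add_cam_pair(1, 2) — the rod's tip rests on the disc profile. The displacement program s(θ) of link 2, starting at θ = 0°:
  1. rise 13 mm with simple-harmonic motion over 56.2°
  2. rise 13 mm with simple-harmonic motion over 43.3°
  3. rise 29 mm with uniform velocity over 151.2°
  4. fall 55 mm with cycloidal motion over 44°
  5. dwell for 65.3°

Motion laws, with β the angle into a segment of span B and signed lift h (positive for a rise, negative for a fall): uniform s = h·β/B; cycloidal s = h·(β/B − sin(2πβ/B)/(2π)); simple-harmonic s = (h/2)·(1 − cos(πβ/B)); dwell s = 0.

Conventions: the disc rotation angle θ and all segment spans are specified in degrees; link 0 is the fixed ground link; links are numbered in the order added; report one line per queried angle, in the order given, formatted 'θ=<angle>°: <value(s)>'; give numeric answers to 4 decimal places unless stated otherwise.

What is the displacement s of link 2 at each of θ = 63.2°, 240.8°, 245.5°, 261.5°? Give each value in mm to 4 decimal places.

seg 1 [0°–56.2°] simple-harmonic, h=13: full span → s += 13 → s = 13.0000
seg 2 [56.2°–99.5°] simple-harmonic, h=13: θ=63.2° here. β=7, B=43.3. 13/2·(1 − cos(π·0.1617)) = 0.8204 → s = 13.8204
seg 2 [56.2°–99.5°] simple-harmonic, h=13: full span → s += 13 → s = 26.0000
seg 3 [99.5°–250.7°] uniform, h=29: θ=240.8° here. β=141.3, B=151.2. 29·141.3/151.2 = 27.1012 → s = 53.1012
seg 3 [99.5°–250.7°] uniform, h=29: θ=245.5° here. β=146, B=151.2. 29·146/151.2 = 28.0026 → s = 54.0026
seg 3 [99.5°–250.7°] uniform, h=29: full span → s += 29 → s = 55.0000
seg 4 [250.7°–294.7°] cycloidal, h=-55: θ=261.5° here. β=10.8, B=44. -55·(0.2455 − sin(2π·0.2455)/(2π)) = -4.7500 → s = 50.2500

θ=63.2°: 13.8204
θ=240.8°: 53.1012
θ=245.5°: 54.0026
θ=261.5°: 50.2500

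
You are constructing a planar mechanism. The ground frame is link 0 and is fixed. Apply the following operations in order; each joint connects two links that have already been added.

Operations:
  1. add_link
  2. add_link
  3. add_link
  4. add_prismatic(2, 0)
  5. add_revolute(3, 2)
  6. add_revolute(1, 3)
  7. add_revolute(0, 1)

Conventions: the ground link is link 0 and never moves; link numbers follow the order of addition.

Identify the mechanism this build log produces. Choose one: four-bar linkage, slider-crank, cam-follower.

links: 4 (incl. ground); joints: 3 revolute, 1 prismatic, 0 higher (cam) pair, forming one closed loop
4 links, 3 revolutes + 1 prismatic in one loop → slider-crank

slider-crank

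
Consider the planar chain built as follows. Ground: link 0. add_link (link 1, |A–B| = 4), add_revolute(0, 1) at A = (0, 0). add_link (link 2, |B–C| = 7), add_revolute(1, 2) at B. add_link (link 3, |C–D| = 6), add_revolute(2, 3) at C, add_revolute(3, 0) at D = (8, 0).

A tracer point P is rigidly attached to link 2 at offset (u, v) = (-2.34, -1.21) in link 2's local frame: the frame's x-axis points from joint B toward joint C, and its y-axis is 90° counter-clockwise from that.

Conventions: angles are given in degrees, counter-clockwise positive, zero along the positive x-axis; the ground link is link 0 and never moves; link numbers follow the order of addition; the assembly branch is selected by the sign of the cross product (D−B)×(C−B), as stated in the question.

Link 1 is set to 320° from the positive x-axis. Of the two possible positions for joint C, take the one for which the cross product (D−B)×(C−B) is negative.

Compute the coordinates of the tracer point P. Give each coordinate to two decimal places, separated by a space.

A=(0,0), D=(8.00,0)
B = A + 4.00·(cos320°, sin320°) = (3.0642, -2.5712)
|BD| = 5.5654
circle(B,7.00) ∩ circle(D,6.00): a=3.9506, h=5.7786
  candidates: C₊=(3.8982,4.3790) cross=32.160; C₋=(9.2376,-5.8710) cross=-32.160
  branch - wants cross < 0 → take C=(9.2376,-5.8710) (cross=-32.160)
ex = (C−B)/|BC| = (0.8819,-0.4714); ey = (0.4714,0.8819)
P = B + -2.34·ex + -1.21·ey = (0.4301,-2.5352)

0.43 -2.54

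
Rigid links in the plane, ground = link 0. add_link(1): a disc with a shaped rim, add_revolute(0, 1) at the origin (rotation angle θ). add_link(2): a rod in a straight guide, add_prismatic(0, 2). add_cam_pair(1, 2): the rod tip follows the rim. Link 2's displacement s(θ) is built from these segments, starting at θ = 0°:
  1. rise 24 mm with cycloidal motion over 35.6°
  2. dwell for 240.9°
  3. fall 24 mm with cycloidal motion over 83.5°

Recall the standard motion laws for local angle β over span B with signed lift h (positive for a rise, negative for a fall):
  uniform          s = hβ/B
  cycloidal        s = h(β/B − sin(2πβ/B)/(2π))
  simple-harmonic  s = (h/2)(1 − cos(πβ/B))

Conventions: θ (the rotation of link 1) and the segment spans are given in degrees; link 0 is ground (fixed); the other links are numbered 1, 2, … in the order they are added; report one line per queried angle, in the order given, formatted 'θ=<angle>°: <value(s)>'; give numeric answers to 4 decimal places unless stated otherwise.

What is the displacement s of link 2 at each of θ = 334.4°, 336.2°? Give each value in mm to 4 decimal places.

segment 1 (0° to 35.6°, cycloidal, h = 24) is passed completely: s = 0.0000 + (24) = 24.0000
segment 2 (35.6° to 276.5°, dwell): s unchanged at 24.0000
θ = 334.4° falls in segment 3 (276.5° to 360°, cycloidal, h = -24): β = 334.4 − 276.5 = 57.9°, B = 83.5°; Δs = -24·(0.6934 − sin(2π·0.6934)/(2π)) = -20.2227; s = 24.0000 − 20.2227 = 3.7773
θ = 336.2° falls in segment 3 (276.5° to 360°, cycloidal, h = -24): β = 336.2 − 276.5 = 59.7°, B = 83.5°; Δs = -24·(0.7150 − sin(2π·0.7150)/(2π)) = -20.8869; s = 24.0000 − 20.8869 = 3.1131

θ=334.4°: 3.7773
θ=336.2°: 3.1131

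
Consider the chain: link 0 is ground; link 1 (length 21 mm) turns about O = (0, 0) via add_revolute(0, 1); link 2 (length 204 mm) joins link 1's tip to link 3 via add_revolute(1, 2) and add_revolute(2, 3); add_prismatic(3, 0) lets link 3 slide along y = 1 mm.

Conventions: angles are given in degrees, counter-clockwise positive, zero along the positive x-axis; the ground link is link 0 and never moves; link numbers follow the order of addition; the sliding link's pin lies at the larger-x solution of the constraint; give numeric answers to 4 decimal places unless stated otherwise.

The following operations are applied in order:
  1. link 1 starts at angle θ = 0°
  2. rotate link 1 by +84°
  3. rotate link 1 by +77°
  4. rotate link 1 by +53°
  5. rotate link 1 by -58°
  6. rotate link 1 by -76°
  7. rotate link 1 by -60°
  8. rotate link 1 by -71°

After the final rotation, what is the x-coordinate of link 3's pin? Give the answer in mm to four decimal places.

geometry: r = 21 mm, L = 204 mm, e = 1 mm; θ starts at 0°
rotate link 1 by +84°: θ ← 0° +84° = 84°
rotate link 1 by +77°: θ ← 84° +77° = 161°
rotate link 1 by +53°: θ ← 161° +53° = 214°
rotate link 1 by -58°: θ ← 214° -58° = 156°
rotate link 1 by -76°: θ ← 156° -76° = 80°
rotate link 1 by -60°: θ ← 80° -60° = 20°
rotate link 1 by -71°: θ ← 20° -71° = -51°
crank pin P = (r cos θ, r sin θ) = (13.215728, -16.320065)
h = r sin θ − e = -16.320065 − 1 = -17.320065
x = r cos θ + √(L² − h²) = 13.215728 + 203.263414 = 216.479142

216.4791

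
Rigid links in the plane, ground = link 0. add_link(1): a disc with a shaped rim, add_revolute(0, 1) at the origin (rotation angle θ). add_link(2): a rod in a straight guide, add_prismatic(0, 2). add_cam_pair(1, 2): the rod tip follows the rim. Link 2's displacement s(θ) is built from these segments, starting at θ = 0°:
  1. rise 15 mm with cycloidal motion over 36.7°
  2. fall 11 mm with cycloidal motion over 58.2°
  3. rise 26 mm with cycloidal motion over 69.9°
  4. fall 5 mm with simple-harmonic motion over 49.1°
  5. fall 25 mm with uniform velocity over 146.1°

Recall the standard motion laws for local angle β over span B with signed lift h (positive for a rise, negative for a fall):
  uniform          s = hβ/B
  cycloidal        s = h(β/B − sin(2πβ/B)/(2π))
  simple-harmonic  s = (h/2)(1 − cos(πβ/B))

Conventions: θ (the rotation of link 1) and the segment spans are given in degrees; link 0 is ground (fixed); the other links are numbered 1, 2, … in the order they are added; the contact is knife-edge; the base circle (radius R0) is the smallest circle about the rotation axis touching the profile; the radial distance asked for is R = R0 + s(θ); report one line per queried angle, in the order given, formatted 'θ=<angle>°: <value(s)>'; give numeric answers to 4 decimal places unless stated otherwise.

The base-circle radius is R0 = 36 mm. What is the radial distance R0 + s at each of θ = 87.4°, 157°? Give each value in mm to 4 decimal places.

segment 1 (0° to 36.7°, cycloidal, h = 15) is passed completely: s = 0.0000 + (15) = 15.0000
θ = 87.4° falls in segment 2 (36.7° to 94.9°, cycloidal, h = -11): β = 87.4 − 36.7 = 50.7°, B = 58.2°; Δs = -11·(0.8711 − sin(2π·0.8711)/(2π)) = -10.8501; s = 15.0000 − 10.8501 = 4.1499
segment 2 (36.7° to 94.9°, cycloidal, h = -11) is passed completely: s = 15.0000 + (-11) = 4.0000
θ = 157° falls in segment 3 (94.9° to 164.8°, cycloidal, h = 26): β = 157 − 94.9 = 62.1°, B = 69.9°; Δs = 26·(0.8884 − sin(2π·0.8884)/(2π)) = 25.7681; s = 4.0000 + 25.7681 = 29.7681
θ=87.4°: R = R0 + s = 36 + 4.1499 = 40.1499
θ=157°: R = R0 + s = 36 + 29.7681 = 65.7681

θ=87.4°: 40.1499
θ=157°: 65.7681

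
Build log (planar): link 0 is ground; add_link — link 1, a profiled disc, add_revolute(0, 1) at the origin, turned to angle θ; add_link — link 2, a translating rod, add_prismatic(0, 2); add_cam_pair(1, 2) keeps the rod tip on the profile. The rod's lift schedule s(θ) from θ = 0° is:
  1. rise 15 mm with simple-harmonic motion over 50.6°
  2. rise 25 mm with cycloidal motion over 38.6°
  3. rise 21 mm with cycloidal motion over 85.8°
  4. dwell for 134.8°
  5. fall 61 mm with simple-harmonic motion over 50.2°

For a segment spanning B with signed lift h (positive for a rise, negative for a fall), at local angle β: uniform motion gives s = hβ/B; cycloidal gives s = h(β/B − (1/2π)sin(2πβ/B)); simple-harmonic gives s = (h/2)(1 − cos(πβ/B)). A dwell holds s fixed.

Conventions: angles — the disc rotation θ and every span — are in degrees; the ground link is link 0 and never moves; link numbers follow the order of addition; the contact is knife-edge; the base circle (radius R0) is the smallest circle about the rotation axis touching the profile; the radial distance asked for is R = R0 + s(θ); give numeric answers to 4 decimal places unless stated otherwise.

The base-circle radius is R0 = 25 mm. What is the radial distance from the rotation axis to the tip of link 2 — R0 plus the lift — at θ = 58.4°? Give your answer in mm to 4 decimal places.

seg 1 [0°–50.6°] simple-harmonic, h=15: full span → s += 15 → s = 15.0000
seg 2 [50.6°–89.2°] cycloidal, h=25: θ=58.4° here. β=7.8, B=38.6. 25·(0.2021 − sin(2π·0.2021)/(2π)) = 1.2520 → s = 16.2520
R = R0 + s = 25 + 16.2520 = 41.2520

41.2520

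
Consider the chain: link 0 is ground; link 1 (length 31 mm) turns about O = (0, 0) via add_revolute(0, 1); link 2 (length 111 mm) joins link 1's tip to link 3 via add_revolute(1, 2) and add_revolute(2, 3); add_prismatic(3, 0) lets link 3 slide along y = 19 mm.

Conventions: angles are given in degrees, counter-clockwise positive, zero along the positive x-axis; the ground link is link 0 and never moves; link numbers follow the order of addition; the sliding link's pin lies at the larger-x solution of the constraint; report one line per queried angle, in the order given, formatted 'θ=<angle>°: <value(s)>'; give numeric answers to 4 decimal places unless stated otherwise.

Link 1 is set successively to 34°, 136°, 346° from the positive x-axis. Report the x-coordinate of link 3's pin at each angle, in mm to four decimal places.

geometry: r = 31 mm, L = 111 mm, e = 19 mm
θ=34°: crank pin P = (r cos θ, r sin θ) = (25.700165, 17.334980)
θ=34°: h = r sin θ − e = 17.334980 − 19 = -1.665020
θ=34°: x = r cos θ + √(L² − h²) = 25.700165 + 110.987511 = 136.687676
θ=136°: crank pin P = (r cos θ, r sin θ) = (-22.299534, 21.534409)
θ=136°: h = r sin θ − e = 21.534409 − 19 = 2.534409
θ=136°: x = r cos θ + √(L² − h²) = -22.299534 + 110.971063 = 88.671529
θ=346°: crank pin P = (r cos θ, r sin θ) = (30.079168, -7.499579)
θ=346°: h = r sin θ − e = -7.499579 − 19 = -26.499579
θ=346°: x = r cos θ + √(L² − h²) = 30.079168 + 107.790409 = 137.869577

θ=34°: 136.6877
θ=136°: 88.6715
θ=346°: 137.8696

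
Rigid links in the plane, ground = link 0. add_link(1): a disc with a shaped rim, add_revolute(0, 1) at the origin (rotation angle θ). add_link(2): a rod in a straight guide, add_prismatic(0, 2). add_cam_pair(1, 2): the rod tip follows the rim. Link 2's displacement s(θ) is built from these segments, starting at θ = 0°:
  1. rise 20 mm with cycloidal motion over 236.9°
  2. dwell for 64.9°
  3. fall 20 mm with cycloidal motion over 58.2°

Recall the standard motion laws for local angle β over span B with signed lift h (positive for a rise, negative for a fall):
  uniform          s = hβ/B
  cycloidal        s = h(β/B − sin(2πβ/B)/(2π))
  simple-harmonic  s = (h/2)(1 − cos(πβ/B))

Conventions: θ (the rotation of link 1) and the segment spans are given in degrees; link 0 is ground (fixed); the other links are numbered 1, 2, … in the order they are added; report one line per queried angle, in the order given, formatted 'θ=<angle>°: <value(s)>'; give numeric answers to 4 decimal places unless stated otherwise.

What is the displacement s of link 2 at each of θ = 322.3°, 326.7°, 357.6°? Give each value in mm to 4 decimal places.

segment 1 (0° to 236.9°, cycloidal, h = 20) is passed completely: s = 0.0000 + (20) = 20.0000
segment 2 (236.9° to 301.8°, dwell): s unchanged at 20.0000
θ = 322.3° falls in segment 3 (301.8° to 360°, cycloidal, h = -20): β = 322.3 − 301.8 = 20.5°, B = 58.2°; Δs = -20·(0.3522 − sin(2π·0.3522)/(2π)) = -4.4960; s = 20.0000 − 4.4960 = 15.5040
θ = 326.7° falls in segment 3 (301.8° to 360°, cycloidal, h = -20): β = 326.7 − 301.8 = 24.9°, B = 58.2°; Δs = -20·(0.4278 − sin(2π·0.4278)/(2π)) = -7.1624; s = 20.0000 − 7.1624 = 12.8376
θ = 357.6° falls in segment 3 (301.8° to 360°, cycloidal, h = -20): β = 357.6 − 301.8 = 55.8°, B = 58.2°; Δs = -20·(0.9588 − sin(2π·0.9588)/(2π)) = -19.9908; s = 20.0000 − 19.9908 = 0.0092

θ=322.3°: 15.5040
θ=326.7°: 12.8376
θ=357.6°: 0.0092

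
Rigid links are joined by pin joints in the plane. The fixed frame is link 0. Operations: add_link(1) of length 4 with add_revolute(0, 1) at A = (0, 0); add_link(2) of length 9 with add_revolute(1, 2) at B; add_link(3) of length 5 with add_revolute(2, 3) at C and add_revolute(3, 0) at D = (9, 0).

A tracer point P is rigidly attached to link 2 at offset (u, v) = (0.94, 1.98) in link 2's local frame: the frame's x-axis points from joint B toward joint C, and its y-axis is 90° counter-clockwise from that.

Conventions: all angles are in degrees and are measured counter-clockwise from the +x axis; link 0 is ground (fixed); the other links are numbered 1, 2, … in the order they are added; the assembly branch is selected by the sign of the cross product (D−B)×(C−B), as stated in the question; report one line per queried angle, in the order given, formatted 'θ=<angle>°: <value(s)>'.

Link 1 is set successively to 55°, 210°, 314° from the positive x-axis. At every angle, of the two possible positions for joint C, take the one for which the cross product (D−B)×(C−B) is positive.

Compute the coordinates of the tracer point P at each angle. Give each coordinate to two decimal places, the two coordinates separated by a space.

A=(0,0), D=(9.00,0)
θ=55°: B = A + 4.00·(cos55°, sin55°) = (2.2943, 3.2766)
θ=55°: |BD| = 7.4634
θ=55°: circle(B,9.00) ∩ circle(D,5.00): a=7.4833, h=5.0000
θ=55°:   candidates: C₊=(11.2130,4.4836) cross=37.317; C₋=(6.8228,-4.5011) cross=-37.317
θ=55°:   branch + wants cross > 0 → take C=(11.2130,4.4836) (cross=37.317)
θ=55°: ex = (C−B)/|BC| = (0.9910,0.1341); ey = (-0.1341,0.9910)
θ=55°: P = B + 0.94·ex + 1.98·ey = (2.9603,5.3648)
θ=210°: B = A + 4.00·(cos210°, sin210°) = (-3.4641, -2.0000)
θ=210°: |BD| = 12.6235
θ=210°: circle(B,9.00) ∩ circle(D,5.00): a=8.5298, h=2.8708
θ=210°:   candidates: C₊=(4.5032,2.1860) cross=36.240; C₋=(5.4128,-3.4832) cross=-36.240
θ=210°:   branch + wants cross > 0 → take C=(4.5032,2.1860) (cross=36.240)
θ=210°: ex = (C−B)/|BC| = (0.8853,0.4651); ey = (-0.4651,0.8853)
θ=210°: P = B + 0.94·ex + 1.98·ey = (-3.5529,0.1900)
θ=314°: B = A + 4.00·(cos314°, sin314°) = (2.7786, -2.8774)
θ=314°: |BD| = 6.8545
θ=314°: circle(B,9.00) ∩ circle(D,5.00): a=7.5122, h=4.9566
θ=314°:   candidates: C₊=(7.5162,4.7748) cross=33.975; C₋=(11.6775,-4.2227) cross=-33.975
θ=314°:   branch + wants cross > 0 → take C=(7.5162,4.7748) (cross=33.975)
θ=314°: ex = (C−B)/|BC| = (0.5264,0.8502); ey = (-0.8502,0.5264)
θ=314°: P = B + 0.94·ex + 1.98·ey = (1.5900,-1.0359)

θ=55°: 2.96 5.36
θ=210°: -3.55 0.19
θ=314°: 1.59 -1.04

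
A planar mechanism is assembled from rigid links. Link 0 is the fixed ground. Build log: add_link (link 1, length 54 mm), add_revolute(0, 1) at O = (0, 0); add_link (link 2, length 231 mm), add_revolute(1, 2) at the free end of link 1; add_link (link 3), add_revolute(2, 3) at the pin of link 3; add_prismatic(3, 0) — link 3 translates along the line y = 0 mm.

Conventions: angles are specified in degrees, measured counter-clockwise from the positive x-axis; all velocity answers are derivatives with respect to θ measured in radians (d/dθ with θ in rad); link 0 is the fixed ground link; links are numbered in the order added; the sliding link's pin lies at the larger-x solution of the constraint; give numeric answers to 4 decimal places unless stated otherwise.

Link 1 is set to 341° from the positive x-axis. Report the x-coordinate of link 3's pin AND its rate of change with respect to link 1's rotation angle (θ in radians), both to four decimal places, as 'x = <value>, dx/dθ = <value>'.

geometry: r = 54 mm, L = 231 mm, e = 0 mm
crank pin P = (r cos θ, r sin θ) = (51.058003, -17.580680)
h = r sin θ − e = -17.580680 − 0 = -17.580680
x = r cos θ + √(L² − h²) = 51.058003 + 230.330023 = 281.388026
dx/dθ = −r sin θ − h·r cos θ/√(L² − h²) (θ in radians; h = -17.580680) = 21.477847

x = 281.3880, dx/dθ = 21.4778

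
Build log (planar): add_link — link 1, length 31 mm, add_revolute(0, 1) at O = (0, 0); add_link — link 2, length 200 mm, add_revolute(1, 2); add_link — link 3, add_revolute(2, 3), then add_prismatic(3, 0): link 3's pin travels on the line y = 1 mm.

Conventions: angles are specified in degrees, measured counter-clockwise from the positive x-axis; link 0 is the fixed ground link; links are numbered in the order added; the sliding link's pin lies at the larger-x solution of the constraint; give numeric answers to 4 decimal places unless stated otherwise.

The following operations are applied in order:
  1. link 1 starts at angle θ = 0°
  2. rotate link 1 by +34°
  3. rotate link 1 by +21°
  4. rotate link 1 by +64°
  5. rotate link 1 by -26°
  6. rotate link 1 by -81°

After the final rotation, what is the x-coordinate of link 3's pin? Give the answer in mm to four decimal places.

geometry: r = 31 mm, L = 200 mm, e = 1 mm; θ starts at 0°
rotate link 1 by +34°: θ ← 0° +34° = 34°
rotate link 1 by +21°: θ ← 34° +21° = 55°
rotate link 1 by +64°: θ ← 55° +64° = 119°
rotate link 1 by -26°: θ ← 119° -26° = 93°
rotate link 1 by -81°: θ ← 93° -81° = 12°
crank pin P = (r cos θ, r sin θ) = (30.322576, 6.445262)
h = r sin θ − e = 6.445262 − 1 = 5.445262
x = r cos θ + √(L² − h²) = 30.322576 + 199.925859 = 230.248435

230.2484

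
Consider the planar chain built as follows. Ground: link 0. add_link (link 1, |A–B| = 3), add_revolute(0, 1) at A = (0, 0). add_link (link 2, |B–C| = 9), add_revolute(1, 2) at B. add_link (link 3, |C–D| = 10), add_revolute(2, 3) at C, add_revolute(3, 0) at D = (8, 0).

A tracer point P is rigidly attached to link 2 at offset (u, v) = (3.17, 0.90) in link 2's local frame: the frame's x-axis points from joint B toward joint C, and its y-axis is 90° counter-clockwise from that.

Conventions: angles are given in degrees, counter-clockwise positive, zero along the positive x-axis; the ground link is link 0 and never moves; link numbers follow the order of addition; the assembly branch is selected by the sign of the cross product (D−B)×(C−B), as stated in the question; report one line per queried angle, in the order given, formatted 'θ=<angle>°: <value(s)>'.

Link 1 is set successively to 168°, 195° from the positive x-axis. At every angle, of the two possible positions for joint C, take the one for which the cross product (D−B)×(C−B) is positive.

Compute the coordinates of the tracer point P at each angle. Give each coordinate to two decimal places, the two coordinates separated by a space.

A=(0,0), D=(8.00,0)
θ=168°: B = A + 3.00·(cos168°, sin168°) = (-2.9344, 0.6237)
θ=168°: |BD| = 10.9522
θ=168°: circle(B,9.00) ∩ circle(D,10.00): a=4.6087, h=7.7304
θ=168°:   candidates: C₊=(2.1070,8.0792) cross=84.666; C₋=(1.2265,-7.3566) cross=-84.666
θ=168°:   branch + wants cross > 0 → take C=(2.1070,8.0792) (cross=84.666)
θ=168°: ex = (C−B)/|BC| = (0.5602,0.8284); ey = (-0.8284,0.5602)
θ=168°: P = B + 3.17·ex + 0.90·ey = (-1.9043,3.7539)
θ=195°: B = A + 3.00·(cos195°, sin195°) = (-2.8978, -0.7765)
θ=195°: |BD| = 10.9254
θ=195°: circle(B,9.00) ∩ circle(D,10.00): a=4.5932, h=7.7397
θ=195°:   candidates: C₊=(1.1337,7.2701) cross=84.559; C₋=(2.2338,-8.1701) cross=-84.559
θ=195°:   branch + wants cross > 0 → take C=(1.1337,7.2701) (cross=84.559)
θ=195°: ex = (C−B)/|BC| = (0.4479,0.8941); ey = (-0.8941,0.4479)
θ=195°: P = B + 3.17·ex + 0.90·ey = (-2.2824,2.4609)

θ=168°: -1.90 3.75
θ=195°: -2.28 2.46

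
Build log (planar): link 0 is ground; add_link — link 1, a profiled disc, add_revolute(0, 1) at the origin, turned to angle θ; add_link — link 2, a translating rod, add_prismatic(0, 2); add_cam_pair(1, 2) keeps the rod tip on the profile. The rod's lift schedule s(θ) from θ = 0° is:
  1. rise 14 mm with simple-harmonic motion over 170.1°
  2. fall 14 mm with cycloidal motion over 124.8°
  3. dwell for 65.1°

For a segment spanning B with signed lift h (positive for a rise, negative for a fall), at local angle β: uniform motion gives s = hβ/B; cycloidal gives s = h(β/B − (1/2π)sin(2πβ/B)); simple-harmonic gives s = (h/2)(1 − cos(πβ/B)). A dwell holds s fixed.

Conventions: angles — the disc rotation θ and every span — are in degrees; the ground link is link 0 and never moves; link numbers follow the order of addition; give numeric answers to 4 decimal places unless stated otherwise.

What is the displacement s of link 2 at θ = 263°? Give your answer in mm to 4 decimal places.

seg 1 [0°–170.1°] simple-harmonic, h=14: full span → s += 14 → s = 14.0000
seg 2 [170.1°–294.9°] cycloidal, h=-14: θ=263° here. β=92.9, B=124.8. -14·(0.7444 − sin(2π·0.7444)/(2π)) = -12.6483 → s = 1.3517

1.3517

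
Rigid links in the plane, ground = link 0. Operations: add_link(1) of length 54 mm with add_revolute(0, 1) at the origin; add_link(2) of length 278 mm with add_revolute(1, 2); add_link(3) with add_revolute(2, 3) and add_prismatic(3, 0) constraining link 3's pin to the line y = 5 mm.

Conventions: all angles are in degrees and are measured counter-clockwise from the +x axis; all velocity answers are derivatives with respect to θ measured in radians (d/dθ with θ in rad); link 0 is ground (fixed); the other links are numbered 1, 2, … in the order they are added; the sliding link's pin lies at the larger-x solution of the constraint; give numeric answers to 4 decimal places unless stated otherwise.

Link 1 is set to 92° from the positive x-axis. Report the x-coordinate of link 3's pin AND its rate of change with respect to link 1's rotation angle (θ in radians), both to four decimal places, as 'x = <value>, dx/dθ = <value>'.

geometry: r = 54 mm, L = 278 mm, e = 5 mm
crank pin P = (r cos θ, r sin θ) = (-1.884573, 53.967105)
h = r sin θ − e = 53.967105 − 5 = 48.967105
x = r cos θ + √(L² − h²) = -1.884573 + 273.653472 = 271.768899
dx/dθ = −r sin θ − h·r cos θ/√(L² − h²) (θ in radians; h = 48.967105) = -53.629882

x = 271.7689, dx/dθ = -53.6299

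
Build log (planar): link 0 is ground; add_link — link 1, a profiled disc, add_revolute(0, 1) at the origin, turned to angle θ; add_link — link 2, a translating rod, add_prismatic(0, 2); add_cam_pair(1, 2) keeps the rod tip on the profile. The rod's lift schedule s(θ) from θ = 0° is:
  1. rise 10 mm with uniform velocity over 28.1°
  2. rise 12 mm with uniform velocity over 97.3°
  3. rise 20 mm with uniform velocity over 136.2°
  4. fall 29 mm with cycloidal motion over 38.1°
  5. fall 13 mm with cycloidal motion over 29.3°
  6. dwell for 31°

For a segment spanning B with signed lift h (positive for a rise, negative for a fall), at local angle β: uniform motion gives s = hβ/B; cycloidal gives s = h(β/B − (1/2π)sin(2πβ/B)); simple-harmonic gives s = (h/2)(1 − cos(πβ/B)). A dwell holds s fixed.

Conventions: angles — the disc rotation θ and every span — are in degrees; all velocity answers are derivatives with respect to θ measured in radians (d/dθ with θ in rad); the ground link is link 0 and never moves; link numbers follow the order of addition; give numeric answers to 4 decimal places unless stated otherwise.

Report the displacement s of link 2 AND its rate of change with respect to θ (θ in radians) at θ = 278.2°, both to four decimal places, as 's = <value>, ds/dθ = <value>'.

seg 1 [0°–28.1°] uniform, h=10: full span → s += 10 → s = 10.0000
seg 2 [28.1°–125.4°] uniform, h=12: full span → s += 12 → s = 22.0000
seg 3 [125.4°–261.6°] uniform, h=20: full span → s += 20 → s = 42.0000
seg 4 [261.6°–299.7°] cycloidal, h=-29: θ=278.2° here. β=16.6, B=38.1. -29·(0.4357 − sin(2π·0.4357)/(2π)) = -10.8207 → s = 31.1793
velocity in seg [261.6°–299.7°] (cycloidal), θ in radians: β = 16.6° = 0.2897 rad, B = 38.1° = 0.6650 rad; ds/dθ = (h/B)(1 − cos(2πβ/B)) = ((-29)/0.6650)(1 − cos(2π·0.4357)) = -83.710431 mm/rad

s = 31.1793, ds/dθ = -83.7104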